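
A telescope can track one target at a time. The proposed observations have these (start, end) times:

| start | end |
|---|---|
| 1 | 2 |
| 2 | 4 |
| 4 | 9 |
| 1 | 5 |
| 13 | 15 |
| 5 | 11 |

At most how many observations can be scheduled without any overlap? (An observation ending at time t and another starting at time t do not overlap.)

4

Greedy by earliest finish: after sorting by end time, pick each interval compatible with the last pick.
By end time: (1,2), (2,4), (1,5), (4,9), (5,11), (13,15).
Pick (1,2); next start ≥ 2 → (2,4); next start ≥ 4 → (4,9); next start ≥ 9 → (13,15).
Selected 4 observations.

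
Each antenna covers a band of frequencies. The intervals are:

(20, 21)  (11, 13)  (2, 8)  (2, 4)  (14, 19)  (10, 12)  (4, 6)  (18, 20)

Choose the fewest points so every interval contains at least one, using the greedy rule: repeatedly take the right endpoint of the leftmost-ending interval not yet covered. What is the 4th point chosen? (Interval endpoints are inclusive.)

21

Process intervals by earliest right end; each time one isn't hit yet, stab at its right endpoint.
Sorted: [2,4] [4,6] [2,8] [10,12] [11,13] [14,19] [18,20] [20,21]
{[2,4],[4,6],[2,8]} hit by 4; {[10,12],[11,13]} hit by 12; {[14,19],[18,20]} hit by 19; {[20,21]} hit by 21.
Points: 4, 12, 19, 21 (4 total).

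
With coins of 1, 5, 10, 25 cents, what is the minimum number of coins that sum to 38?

Use the largest denomination that fits, subtract, and repeat.
38 − 1×25→13 − 1×10→3 − 3×1→0
Total coins = 1 + 1 + 3 = 5

5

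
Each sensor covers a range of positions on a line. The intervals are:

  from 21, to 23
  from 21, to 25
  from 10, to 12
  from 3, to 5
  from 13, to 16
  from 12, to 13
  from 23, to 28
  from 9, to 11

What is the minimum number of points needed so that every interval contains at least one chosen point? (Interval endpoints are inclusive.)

4

Process intervals by earliest right end; each time one isn't hit yet, stab at its right endpoint.
Sorted: [3,5] [9,11] [10,12] [12,13] [13,16] [21,23] [21,25] [23,28]
{[3,5]} hit by 5; {[9,11],[10,12]} hit by 11; {[12,13],[13,16]} hit by 13; {[21,23],[21,25],[23,28]} hit by 23.
Points: 5, 11, 13, 23 (4 total).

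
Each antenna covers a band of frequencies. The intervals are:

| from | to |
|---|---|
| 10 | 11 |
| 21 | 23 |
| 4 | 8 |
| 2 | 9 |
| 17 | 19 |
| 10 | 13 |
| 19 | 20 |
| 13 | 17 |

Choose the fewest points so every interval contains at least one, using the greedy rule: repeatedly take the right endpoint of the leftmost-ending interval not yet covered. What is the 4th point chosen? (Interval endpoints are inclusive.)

By right end: [4,8]  [2,9]  [10,11]  [10,13]  [13,17]  [17,19]  [19,20]  [21,23]
[4,8] uncovered → point at 8; [10,11] uncovered → point at 11; [13,17] uncovered → point at 17; [19,20] uncovered → point at 20; [21,23] uncovered → point at 23.
Points: 8, 11, 17, 20, 23 (5 total).

20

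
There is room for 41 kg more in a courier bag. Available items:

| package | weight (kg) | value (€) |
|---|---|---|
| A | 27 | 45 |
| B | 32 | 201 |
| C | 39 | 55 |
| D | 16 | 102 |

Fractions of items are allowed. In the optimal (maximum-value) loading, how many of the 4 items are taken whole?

Ratios (sorted): D 6.38, B 6.28, A 1.67, C 1.41
take D (16 @ 102); take 25/32 of B → 157.03. Capacity used 41/41.
1 item(s) taken whole; one partial (take 25/32 of B).

1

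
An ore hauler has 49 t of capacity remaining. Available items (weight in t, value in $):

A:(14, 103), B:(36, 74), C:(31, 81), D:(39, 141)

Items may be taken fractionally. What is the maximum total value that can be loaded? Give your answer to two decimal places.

229.54

Sort by value per unit weight and fill in that order.
Ratios (sorted): A 7.36, D 3.62, C 2.61, B 2.06
take A (14 @ 103); take 35/39 of D → 126.54. Capacity used 49/49.
Total value = 229.54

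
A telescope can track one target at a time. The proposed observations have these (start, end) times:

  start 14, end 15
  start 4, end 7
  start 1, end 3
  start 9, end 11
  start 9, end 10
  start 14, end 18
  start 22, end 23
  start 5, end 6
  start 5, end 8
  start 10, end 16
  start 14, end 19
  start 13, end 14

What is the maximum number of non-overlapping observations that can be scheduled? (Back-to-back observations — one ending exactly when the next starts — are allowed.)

Sort by end time and greedily take each interval whose start is ≥ the last chosen end.
By end time: (1,3), (5,6), (4,7), (5,8), (9,10), (9,11), (13,14), (14,15), (10,16), (14,18), (14,19), (22,23).
Pick (1,3); next start ≥ 3 → (5,6); next start ≥ 6 → (9,10); next start ≥ 10 → (13,14); next start ≥ 14 → (14,15); next start ≥ 15 → (22,23).
Selected 6 observations.

6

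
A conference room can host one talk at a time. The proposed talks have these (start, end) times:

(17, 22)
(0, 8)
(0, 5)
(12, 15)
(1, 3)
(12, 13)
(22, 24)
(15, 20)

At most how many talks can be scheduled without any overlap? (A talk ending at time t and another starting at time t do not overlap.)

4

Order by finish time; keep every interval that doesn't clash with the previous kept one.
Sorted by end: (1,3)  (0,5)  (0,8)  (12,13)  (12,15)  (15,20)  (17,22)  (22,24)
take (1,3); skip (0,5); take (12,13); skip (12,15); take (15,20); skip (17,22); take (22,24).
Selected 4 talks.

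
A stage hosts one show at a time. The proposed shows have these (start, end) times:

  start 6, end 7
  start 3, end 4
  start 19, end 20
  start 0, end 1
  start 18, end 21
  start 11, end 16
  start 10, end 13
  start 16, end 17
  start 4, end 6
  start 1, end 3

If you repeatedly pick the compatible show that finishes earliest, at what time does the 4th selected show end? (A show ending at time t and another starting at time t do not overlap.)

6

Sorted by end: (0,1)  (1,3)  (3,4)  (4,6)  (6,7)  (10,13)  (11,16)  (16,17)  (19,20)  (18,21)
take (0,1); take (1,3); take (3,4); take (4,6); take (6,7); take (10,13); take (16,17); take (19,20).
Selected: (0,1) (1,3) (3,4) (4,6) (6,7) (10,13) (16,17) (19,20)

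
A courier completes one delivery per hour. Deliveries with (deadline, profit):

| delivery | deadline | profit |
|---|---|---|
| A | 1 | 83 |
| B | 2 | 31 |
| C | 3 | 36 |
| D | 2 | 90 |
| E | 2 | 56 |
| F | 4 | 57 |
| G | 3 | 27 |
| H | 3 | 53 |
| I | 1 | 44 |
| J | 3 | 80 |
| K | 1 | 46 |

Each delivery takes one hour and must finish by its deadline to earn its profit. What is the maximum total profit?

310

Sort by profit descending; place each in the latest free slot ≤ its deadline.
Profit order: D=90 A=83 J=80 F=57 E=56 H=53 K=46 I=44 C=36 B=31 G=27
Assign: D→slot 2, A→slot 1, J→slot 3, F→slot 4, E skipped, H skipped, K skipped, I skipped, C skipped, B skipped, G skipped.
Slots: [1:A] [2:D] [3:J] [4:F]
Profit = 83 + 90 + 80 + 57 = 310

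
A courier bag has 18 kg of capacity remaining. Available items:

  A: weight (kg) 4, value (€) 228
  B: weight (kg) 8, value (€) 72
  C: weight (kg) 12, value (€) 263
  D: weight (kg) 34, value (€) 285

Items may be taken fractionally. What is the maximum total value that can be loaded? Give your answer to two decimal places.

509.00

Greedy by value/weight ratio, highest first.
Order: A (228/4=57.00) > C (263/12=21.92) > B (72/8=9.00) > D (285/34=8.38)
Fill: take A (4 @ 228) → take C (12 @ 263) → take 2/8 of B → 18.00; 18/18 used.
Total value = 509.00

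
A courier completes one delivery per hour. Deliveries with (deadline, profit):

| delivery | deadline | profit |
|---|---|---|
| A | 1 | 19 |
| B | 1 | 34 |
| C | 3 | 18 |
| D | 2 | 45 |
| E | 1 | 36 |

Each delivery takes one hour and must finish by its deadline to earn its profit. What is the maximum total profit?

By profit: D(d2,45), E(d1,36), B(d1,34), A(d1,19), C(d3,18)
D→slot 2; E→slot 1; B skipped; A skipped; C→slot 3.
Profit = 36 + 45 + 18 = 99

99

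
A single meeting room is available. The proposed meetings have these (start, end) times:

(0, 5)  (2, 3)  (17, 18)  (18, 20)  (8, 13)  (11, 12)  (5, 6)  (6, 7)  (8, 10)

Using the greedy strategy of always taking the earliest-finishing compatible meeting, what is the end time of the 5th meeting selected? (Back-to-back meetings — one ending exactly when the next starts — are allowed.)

Greedy by earliest finish: after sorting by end time, pick each interval compatible with the last pick.
By end time: (2,3), (0,5), (5,6), (6,7), (8,10), (11,12), (8,13), (17,18), (18,20).
Pick (2,3); next start ≥ 3 → (5,6); next start ≥ 6 → (6,7); next start ≥ 7 → (8,10); next start ≥ 10 → (11,12); next start ≥ 12 → (17,18); next start ≥ 18 → (18,20).
Selected: (2,3) (5,6) (6,7) (8,10) (11,12) (17,18) (18,20)

12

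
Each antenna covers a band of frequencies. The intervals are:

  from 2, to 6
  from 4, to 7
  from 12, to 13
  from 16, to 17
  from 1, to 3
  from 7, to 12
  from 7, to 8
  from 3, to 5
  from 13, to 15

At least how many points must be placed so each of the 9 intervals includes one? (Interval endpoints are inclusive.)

By right end: [1,3]  [3,5]  [2,6]  [4,7]  [7,8]  [7,12]  [12,13]  [13,15]  [16,17]
[1,3] uncovered → point at 3; [4,7] uncovered → point at 7; [12,13] uncovered → point at 13; [16,17] uncovered → point at 17.
Points: 3, 7, 13, 17 (4 total).

4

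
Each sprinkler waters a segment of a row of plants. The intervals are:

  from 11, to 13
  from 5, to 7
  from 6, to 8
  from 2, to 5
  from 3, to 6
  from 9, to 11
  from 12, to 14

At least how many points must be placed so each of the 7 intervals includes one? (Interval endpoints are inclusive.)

Process intervals by earliest right end; each time one isn't hit yet, stab at its right endpoint.
By right end: [2,5]  [3,6]  [5,7]  [6,8]  [9,11]  [11,13]  [12,14]
[2,5] uncovered → point at 5; [6,8] uncovered → point at 8; [9,11] uncovered → point at 11; [12,14] uncovered → point at 14.
Points: 5, 8, 11, 14 (4 total).

4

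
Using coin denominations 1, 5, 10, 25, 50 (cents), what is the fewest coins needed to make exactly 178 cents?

7

178 − 3×50→28 − 1×25→3 − 3×1→0
Total coins = 3 + 1 + 3 = 7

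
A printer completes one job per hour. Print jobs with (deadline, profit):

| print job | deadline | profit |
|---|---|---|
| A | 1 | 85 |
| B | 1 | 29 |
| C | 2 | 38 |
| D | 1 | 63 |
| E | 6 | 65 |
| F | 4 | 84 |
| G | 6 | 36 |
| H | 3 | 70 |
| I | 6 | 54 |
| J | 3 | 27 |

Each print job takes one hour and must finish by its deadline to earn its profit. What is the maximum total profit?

396

Profit order: A=85 F=84 H=70 E=65 D=63 I=54 C=38 G=36 B=29 J=27
Assign: A→slot 1, F→slot 4, H→slot 3, E→slot 6, D skipped, I→slot 5, C→slot 2, G skipped, B skipped, J skipped.
Slots: [1:A] [2:C] [3:H] [4:F] [5:I] [6:E]
Profit = 85 + 38 + 70 + 84 + 54 + 65 = 396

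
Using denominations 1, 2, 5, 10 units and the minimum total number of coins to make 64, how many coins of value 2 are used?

64 − 6×10→4 − 2×2→0
Count of 2: 2

2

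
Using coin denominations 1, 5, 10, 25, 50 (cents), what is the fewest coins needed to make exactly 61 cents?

61 = 1×50 + 1×10 + 1×1
Total coins = 1 + 1 + 1 = 3

3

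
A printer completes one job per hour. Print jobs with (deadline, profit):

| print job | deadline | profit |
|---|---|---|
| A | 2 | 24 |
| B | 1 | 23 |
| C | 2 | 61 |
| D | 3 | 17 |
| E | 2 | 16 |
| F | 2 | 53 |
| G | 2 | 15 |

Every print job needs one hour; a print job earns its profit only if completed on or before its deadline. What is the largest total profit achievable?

131

Take jobs in profit order; each goes to the latest open slot no later than its deadline.
Profit order: C=61 F=53 A=24 B=23 D=17 E=16 G=15
Assign: C→slot 2, F→slot 1, A skipped, B skipped, D→slot 3, E skipped, G skipped.
Slots: [1:F] [2:C] [3:D]
Profit = 53 + 61 + 17 = 131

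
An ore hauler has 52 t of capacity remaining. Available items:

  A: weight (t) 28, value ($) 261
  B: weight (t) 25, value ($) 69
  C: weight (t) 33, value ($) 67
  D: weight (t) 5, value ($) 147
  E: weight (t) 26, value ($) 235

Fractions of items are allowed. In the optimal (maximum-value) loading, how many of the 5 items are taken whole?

2

Ratios (sorted): D 29.40, A 9.32, E 9.04, B 2.76, C 2.03
take D (5 @ 147); take A (28 @ 261); take 19/26 of E → 171.73. Capacity used 52/52.
2 item(s) taken whole; one partial (take 19/26 of E).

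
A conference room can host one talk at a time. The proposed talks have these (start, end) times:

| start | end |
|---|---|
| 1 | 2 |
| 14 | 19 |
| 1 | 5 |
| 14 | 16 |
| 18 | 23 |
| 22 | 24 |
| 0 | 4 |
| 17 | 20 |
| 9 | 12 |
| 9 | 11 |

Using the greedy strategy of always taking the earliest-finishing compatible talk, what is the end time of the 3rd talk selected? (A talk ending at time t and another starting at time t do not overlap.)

16

Order by finish time; keep every interval that doesn't clash with the previous kept one.
Sorted by end: (1,2)  (0,4)  (1,5)  (9,11)  (9,12)  (14,16)  (14,19)  (17,20)  (18,23)  (22,24)
take (1,2); skip (0,4); skip (1,5); take (9,11); take (14,16); take (17,20); skip (18,23); take (22,24).
Selected: (1,2) (9,11) (14,16) (17,20) (22,24)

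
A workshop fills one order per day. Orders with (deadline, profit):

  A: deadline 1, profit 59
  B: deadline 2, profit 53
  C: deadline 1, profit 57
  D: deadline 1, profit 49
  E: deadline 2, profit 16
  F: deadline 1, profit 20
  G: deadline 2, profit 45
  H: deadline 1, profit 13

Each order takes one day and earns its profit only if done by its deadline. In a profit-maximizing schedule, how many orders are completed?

2

Sort by profit descending; place each in the latest free slot ≤ its deadline.
By profit: A(d1,59), C(d1,57), B(d2,53), D(d1,49), G(d2,45), F(d1,20), E(d2,16), H(d1,13)
A→slot 1; C skipped; B→slot 2; D skipped; G skipped; F skipped; E skipped; H skipped.
2 of 8 scheduled.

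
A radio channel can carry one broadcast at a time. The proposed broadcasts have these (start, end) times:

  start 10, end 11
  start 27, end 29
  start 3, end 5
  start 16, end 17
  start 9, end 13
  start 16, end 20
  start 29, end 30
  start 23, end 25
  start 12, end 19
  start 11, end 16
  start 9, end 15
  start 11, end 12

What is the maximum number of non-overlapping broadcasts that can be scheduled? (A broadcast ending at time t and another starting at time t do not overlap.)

7

Greedy by earliest finish: after sorting by end time, pick each interval compatible with the last pick.
By end time: (3,5), (10,11), (11,12), (9,13), (9,15), (11,16), (16,17), (12,19), (16,20), (23,25), (27,29), (29,30).
Pick (3,5); next start ≥ 5 → (10,11); next start ≥ 11 → (11,12); next start ≥ 12 → (16,17); next start ≥ 17 → (23,25); next start ≥ 25 → (27,29); next start ≥ 29 → (29,30).
Selected 7 broadcasts.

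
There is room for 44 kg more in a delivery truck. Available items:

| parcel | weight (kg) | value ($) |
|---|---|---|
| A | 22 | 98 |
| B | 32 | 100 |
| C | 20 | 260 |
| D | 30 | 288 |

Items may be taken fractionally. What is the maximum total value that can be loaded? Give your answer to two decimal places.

490.40

Sort by value per unit weight and fill in that order.
Ratios (sorted): C 13.00, D 9.60, A 4.45, B 3.12
take C (20 @ 260); take 24/30 of D → 230.40. Capacity used 44/44.
Total value = 490.40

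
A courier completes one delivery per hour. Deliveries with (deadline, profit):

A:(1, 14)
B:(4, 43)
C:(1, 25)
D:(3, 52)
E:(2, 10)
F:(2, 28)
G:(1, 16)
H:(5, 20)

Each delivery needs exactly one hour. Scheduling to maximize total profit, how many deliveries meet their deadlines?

5

Take jobs in profit order; each goes to the latest open slot no later than its deadline.
Profit order: D=52 B=43 F=28 C=25 H=20 G=16 A=14 E=10
Assign: D→slot 3, B→slot 4, F→slot 2, C→slot 1, H→slot 5, G skipped, A skipped, E skipped.
Slots: [1:C] [2:F] [3:D] [4:B] [5:H]
5 of 8 scheduled.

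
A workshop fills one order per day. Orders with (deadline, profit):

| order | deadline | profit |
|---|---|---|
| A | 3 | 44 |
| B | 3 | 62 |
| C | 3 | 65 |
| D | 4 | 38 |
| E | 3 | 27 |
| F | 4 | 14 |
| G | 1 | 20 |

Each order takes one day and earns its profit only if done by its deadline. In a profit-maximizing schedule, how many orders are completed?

4

Sort by profit descending; place each in the latest free slot ≤ its deadline.
By profit: C(d3,65), B(d3,62), A(d3,44), D(d4,38), E(d3,27), G(d1,20), F(d4,14)
C→slot 3; B→slot 2; A→slot 1; D→slot 4; E skipped; G skipped; F skipped.
4 of 7 scheduled.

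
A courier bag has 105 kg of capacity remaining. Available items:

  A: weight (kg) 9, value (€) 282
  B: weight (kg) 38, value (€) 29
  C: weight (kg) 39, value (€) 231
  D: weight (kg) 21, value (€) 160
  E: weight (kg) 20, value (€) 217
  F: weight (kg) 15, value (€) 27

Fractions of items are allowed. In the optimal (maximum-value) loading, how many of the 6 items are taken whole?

Sort by value per unit weight and fill in that order.
Ratios (sorted): A 31.33, E 10.85, D 7.62, C 5.92, F 1.80, B 0.76
take A (9 @ 282); take E (20 @ 217); take D (21 @ 160); take C (39 @ 231); take F (15 @ 27); take 1/38 of B → 0.76. Capacity used 105/105.
5 item(s) taken whole; one partial (take 1/38 of B).

5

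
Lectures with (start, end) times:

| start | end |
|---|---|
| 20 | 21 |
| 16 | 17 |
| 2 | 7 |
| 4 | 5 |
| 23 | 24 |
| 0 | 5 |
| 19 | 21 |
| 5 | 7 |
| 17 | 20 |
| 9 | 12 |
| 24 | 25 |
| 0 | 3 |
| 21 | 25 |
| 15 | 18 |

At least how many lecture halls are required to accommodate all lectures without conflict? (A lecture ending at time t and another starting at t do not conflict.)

Count concurrent intervals with a sweep; the peak is the room count.
Events (time:±→running): 0:+→1 0:+→2 2:+→3 … peak 3.

3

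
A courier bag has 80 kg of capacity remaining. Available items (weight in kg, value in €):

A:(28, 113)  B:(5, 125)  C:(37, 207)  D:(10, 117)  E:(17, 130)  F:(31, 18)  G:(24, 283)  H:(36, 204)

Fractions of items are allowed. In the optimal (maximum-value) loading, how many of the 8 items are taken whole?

Greedy by value/weight ratio, highest first.
Ratios (sorted): B 25.00, G 11.79, D 11.70, E 7.65, H 5.67, C 5.59, A 4.04, F 0.58
take B (5 @ 125); take G (24 @ 283); take D (10 @ 117); take E (17 @ 130); take 24/36 of H → 136.00. Capacity used 80/80.
4 item(s) taken whole; one partial (take 24/36 of H).

4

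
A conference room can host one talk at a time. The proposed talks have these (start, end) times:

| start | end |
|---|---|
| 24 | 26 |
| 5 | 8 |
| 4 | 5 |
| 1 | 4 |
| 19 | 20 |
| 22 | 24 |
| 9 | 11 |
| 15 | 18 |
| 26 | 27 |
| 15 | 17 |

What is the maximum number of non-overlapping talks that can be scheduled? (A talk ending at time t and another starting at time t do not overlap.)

9

Sort by end time and greedily take each interval whose start is ≥ the last chosen end.
By end time: (1,4), (4,5), (5,8), (9,11), (15,17), (15,18), (19,20), (22,24), (24,26), (26,27).
Pick (1,4); next start ≥ 4 → (4,5); next start ≥ 5 → (5,8); next start ≥ 8 → (9,11); next start ≥ 11 → (15,17); next start ≥ 17 → (19,20); next start ≥ 20 → (22,24); next start ≥ 24 → (24,26); next start ≥ 26 → (26,27).
Selected 9 talks.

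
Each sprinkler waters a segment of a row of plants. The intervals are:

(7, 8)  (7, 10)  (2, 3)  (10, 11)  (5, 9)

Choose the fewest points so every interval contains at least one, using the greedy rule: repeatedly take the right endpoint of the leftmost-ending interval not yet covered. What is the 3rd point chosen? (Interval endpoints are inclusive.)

Sorted: [2,3] [7,8] [5,9] [7,10] [10,11]
{[2,3]} hit by 3; {[7,8],[5,9],[7,10]} hit by 8; {[10,11]} hit by 11.
Points: 3, 8, 11 (3 total).

11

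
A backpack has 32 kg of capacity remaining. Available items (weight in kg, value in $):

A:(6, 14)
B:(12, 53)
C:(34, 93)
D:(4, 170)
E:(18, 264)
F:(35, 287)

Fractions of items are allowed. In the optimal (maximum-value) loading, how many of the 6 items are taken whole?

2

Greedy by value/weight ratio, highest first.
Order: D (170/4=42.50) > E (264/18=14.67) > F (287/35=8.20) > B (53/12=4.42) > C (93/34=2.74) > A (14/6=2.33)
Fill: take D (4 @ 170) → take E (18 @ 264) → take 10/35 of F → 82.00; 32/32 used.
2 item(s) taken whole; one partial (take 10/35 of F).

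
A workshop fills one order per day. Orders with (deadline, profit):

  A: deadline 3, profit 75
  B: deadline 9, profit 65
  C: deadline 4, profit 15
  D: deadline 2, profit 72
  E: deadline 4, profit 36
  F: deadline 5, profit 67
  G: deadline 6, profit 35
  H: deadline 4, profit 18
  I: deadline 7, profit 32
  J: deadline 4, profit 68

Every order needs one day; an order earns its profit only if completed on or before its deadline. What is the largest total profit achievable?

By profit: A(d3,75), D(d2,72), J(d4,68), F(d5,67), B(d9,65), E(d4,36), G(d6,35), I(d7,32), H(d4,18), C(d4,15)
A→slot 3; D→slot 2; J→slot 4; F→slot 5; B→slot 9; E→slot 1; G→slot 6; I→slot 7; H skipped; C skipped.
Profit = 36 + 72 + 75 + 68 + 67 + 35 + 32 + 65 = 450

450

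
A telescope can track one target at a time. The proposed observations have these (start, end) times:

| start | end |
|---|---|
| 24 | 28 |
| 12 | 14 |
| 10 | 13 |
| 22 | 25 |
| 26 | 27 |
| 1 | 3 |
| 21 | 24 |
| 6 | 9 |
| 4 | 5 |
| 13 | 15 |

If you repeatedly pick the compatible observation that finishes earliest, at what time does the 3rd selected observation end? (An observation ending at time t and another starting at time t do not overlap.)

Sorted by end: (1,3)  (4,5)  (6,9)  (10,13)  (12,14)  (13,15)  (21,24)  (22,25)  (26,27)  (24,28)
take (1,3); take (4,5); take (6,9); take (10,13); skip (12,14); take (13,15); take (21,24); take (26,27).
Selected: (1,3) (4,5) (6,9) (10,13) (13,15) (21,24) (26,27)

9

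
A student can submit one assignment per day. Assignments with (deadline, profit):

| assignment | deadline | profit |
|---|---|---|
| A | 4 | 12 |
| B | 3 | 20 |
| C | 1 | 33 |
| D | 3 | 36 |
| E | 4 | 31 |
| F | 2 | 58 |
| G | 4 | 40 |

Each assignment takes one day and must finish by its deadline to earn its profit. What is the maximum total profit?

167

Profit order: F=58 G=40 D=36 C=33 E=31 B=20 A=12
Assign: F→slot 2, G→slot 4, D→slot 3, C→slot 1, E skipped, B skipped, A skipped.
Slots: [1:C] [2:F] [3:D] [4:G]
Profit = 33 + 58 + 36 + 40 = 167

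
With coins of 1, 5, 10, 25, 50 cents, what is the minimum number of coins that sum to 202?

6

202 − 4×50→2 − 2×1→0
Total coins = 4 + 2 = 6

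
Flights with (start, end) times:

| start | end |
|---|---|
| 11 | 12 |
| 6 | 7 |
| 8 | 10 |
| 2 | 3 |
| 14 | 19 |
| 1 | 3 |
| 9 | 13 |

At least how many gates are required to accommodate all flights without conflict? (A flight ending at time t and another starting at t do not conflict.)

2

Events (time:±→running): 1:+→1 2:+→2 … peak 2.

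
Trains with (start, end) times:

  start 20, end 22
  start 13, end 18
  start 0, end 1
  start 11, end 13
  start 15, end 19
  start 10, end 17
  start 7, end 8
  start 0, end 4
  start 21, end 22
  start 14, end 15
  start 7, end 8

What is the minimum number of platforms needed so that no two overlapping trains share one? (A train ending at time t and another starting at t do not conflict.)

Events (time:±→running): 0:+→1 0:+→2 1:-→1 4:-→0 7:+→1 7:+→2 8:-→1 8:-→0 10:+→1 11:+→2 13:-→1 13:+→2 14:+→3 … peak 3.

3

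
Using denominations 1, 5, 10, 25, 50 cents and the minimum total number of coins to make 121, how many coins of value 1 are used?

1

Use the largest denomination that fits, subtract, and repeat.
121 = 2×50 + 2×10 + 1×1
Count of 1: 1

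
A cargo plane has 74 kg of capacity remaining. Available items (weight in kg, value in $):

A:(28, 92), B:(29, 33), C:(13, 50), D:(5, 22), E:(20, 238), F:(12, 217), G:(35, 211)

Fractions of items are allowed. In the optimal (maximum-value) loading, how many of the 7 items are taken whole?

Sort by value per unit weight and fill in that order.
Ratios (sorted): F 18.08, E 11.90, G 6.03, D 4.40, C 3.85, A 3.29, B 1.14
take F (12 @ 217); take E (20 @ 238); take G (35 @ 211); take D (5 @ 22); take 2/13 of C → 7.69. Capacity used 74/74.
4 item(s) taken whole; one partial (take 2/13 of C).

4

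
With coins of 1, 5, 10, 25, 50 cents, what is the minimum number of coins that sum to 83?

6

83 = 1×50 + 1×25 + 1×5 + 3×1
Total coins = 1 + 1 + 1 + 3 = 6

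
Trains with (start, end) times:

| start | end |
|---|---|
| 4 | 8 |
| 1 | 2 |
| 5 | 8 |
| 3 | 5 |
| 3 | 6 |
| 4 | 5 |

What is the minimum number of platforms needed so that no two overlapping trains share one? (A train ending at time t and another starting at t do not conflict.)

4

Count concurrent intervals with a sweep; the peak is the room count.
Events (time:±→running): 1:+→1 2:-→0 3:+→1 3:+→2 4:+→3 4:+→4 … peak 4.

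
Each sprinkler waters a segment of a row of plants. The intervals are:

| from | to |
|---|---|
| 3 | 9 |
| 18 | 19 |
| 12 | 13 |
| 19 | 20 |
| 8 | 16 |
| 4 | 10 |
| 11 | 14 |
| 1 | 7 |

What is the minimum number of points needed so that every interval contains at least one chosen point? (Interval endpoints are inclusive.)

Process intervals by earliest right end; each time one isn't hit yet, stab at its right endpoint.
By right end: [1,7]  [3,9]  [4,10]  [12,13]  [11,14]  [8,16]  [18,19]  [19,20]
[1,7] uncovered → point at 7; [12,13] uncovered → point at 13; [18,19] uncovered → point at 19.
Points: 7, 13, 19 (3 total).

3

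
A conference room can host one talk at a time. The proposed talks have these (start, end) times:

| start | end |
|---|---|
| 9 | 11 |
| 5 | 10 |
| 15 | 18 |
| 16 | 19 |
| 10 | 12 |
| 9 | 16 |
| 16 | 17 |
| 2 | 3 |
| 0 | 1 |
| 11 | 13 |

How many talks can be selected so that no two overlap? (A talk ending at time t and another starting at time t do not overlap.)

By end time: (0,1), (2,3), (5,10), (9,11), (10,12), (11,13), (9,16), (16,17), (15,18), (16,19).
Pick (0,1); next start ≥ 1 → (2,3); next start ≥ 3 → (5,10); next start ≥ 10 → (10,12); next start ≥ 12 → (16,17).
Selected 5 talks.

5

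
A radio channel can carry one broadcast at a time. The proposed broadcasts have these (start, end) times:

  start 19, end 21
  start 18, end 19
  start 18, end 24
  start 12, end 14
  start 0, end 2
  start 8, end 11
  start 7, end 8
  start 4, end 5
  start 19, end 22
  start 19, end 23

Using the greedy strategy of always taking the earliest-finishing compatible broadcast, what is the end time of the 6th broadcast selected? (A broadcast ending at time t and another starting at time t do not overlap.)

19

Sort by end time and greedily take each interval whose start is ≥ the last chosen end.
By end time: (0,2), (4,5), (7,8), (8,11), (12,14), (18,19), (19,21), (19,22), (19,23), (18,24).
Pick (0,2); next start ≥ 2 → (4,5); next start ≥ 5 → (7,8); next start ≥ 8 → (8,11); next start ≥ 11 → (12,14); next start ≥ 14 → (18,19); next start ≥ 19 → (19,21).
Selected: (0,2) (4,5) (7,8) (8,11) (12,14) (18,19) (19,21)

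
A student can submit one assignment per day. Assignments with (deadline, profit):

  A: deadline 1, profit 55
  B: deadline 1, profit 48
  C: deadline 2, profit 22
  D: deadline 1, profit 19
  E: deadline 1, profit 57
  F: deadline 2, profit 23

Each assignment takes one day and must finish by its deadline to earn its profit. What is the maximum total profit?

80

Profit order: E=57 A=55 B=48 F=23 C=22 D=19
Assign: E→slot 1, A skipped, B skipped, F→slot 2, C skipped, D skipped.
Slots: [1:E] [2:F]
Profit = 57 + 23 = 80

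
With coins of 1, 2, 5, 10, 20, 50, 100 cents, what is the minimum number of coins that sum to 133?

5

Greedy: take as many of the largest coin as possible, then repeat with the remainder.
133 = 1×100 + 1×20 + 1×10 + 1×2 + 1×1
Total coins = 1 + 1 + 1 + 1 + 1 = 5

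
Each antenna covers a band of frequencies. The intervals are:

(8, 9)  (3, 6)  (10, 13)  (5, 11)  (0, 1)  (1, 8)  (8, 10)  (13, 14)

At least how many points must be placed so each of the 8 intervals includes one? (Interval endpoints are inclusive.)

4

Sort by right endpoint; whenever an interval is uncovered, place a point at its right end.
By right end: [0,1]  [3,6]  [1,8]  [8,9]  [8,10]  [5,11]  [10,13]  [13,14]
[0,1] uncovered → point at 1; [3,6] uncovered → point at 6; [8,9] uncovered → point at 9; [10,13] uncovered → point at 13.
Points: 1, 6, 9, 13 (4 total).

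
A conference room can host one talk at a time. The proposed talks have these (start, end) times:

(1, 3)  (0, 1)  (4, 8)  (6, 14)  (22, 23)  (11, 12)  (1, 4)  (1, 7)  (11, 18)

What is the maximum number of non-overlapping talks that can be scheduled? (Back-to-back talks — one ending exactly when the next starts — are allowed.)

Greedy by earliest finish: after sorting by end time, pick each interval compatible with the last pick.
By end time: (0,1), (1,3), (1,4), (1,7), (4,8), (11,12), (6,14), (11,18), (22,23).
Pick (0,1); next start ≥ 1 → (1,3); next start ≥ 3 → (4,8); next start ≥ 8 → (11,12); next start ≥ 12 → (22,23).
Selected 5 talks.

5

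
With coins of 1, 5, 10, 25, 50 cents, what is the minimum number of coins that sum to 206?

206 = 4×50 + 1×5 + 1×1
Total coins = 4 + 1 + 1 = 6

6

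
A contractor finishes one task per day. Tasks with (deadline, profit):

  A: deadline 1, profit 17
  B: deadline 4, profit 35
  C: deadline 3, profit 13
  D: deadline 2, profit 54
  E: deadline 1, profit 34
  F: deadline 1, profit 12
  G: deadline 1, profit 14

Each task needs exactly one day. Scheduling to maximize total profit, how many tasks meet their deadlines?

4

By profit: D(d2,54), B(d4,35), E(d1,34), A(d1,17), G(d1,14), C(d3,13), F(d1,12)
D→slot 2; B→slot 4; E→slot 1; A skipped; G skipped; C→slot 3; F skipped.
4 of 7 scheduled.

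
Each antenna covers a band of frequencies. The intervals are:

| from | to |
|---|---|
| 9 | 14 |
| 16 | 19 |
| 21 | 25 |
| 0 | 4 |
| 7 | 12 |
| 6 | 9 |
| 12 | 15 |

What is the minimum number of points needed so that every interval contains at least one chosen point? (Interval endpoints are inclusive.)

5

Process intervals by earliest right end; each time one isn't hit yet, stab at its right endpoint.
Sorted: [0,4] [6,9] [7,12] [9,14] [12,15] [16,19] [21,25]
{[0,4]} hit by 4; {[6,9],[7,12],[9,14]} hit by 9; {[12,15]} hit by 15; {[16,19]} hit by 19; {[21,25]} hit by 25.
Points: 4, 9, 15, 19, 25 (5 total).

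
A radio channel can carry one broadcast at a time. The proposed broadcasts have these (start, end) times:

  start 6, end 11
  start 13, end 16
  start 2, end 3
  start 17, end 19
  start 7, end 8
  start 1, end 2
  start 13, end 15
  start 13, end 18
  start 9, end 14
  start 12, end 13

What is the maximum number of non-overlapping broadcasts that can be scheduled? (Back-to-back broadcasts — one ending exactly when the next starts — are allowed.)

6

Order by finish time; keep every interval that doesn't clash with the previous kept one.
Sorted by end: (1,2)  (2,3)  (7,8)  (6,11)  (12,13)  (9,14)  (13,15)  (13,16)  (13,18)  (17,19)
take (1,2); take (2,3); take (7,8); take (12,13); take (13,15); skip (13,16); take (17,19).
Selected 6 broadcasts.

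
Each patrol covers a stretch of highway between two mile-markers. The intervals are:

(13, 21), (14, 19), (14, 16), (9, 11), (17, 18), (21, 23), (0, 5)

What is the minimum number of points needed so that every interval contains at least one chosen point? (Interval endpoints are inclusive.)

5

Sorted: [0,5] [9,11] [14,16] [17,18] [14,19] [13,21] [21,23]
{[0,5]} hit by 5; {[9,11]} hit by 11; {[14,16]} hit by 16; {[17,18],[14,19],[13,21]} hit by 18; {[21,23]} hit by 23.
Points: 5, 11, 16, 18, 23 (5 total).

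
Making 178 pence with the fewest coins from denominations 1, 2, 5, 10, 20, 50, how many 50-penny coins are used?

3

178 = 3×50 + 1×20 + 1×5 + 1×2 + 1×1
Count of 50: 3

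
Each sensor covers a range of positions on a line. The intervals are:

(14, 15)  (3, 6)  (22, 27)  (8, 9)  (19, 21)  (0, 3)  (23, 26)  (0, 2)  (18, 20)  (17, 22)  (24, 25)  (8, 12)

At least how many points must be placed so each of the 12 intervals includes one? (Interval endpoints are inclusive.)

Process intervals by earliest right end; each time one isn't hit yet, stab at its right endpoint.
By right end: [0,2]  [0,3]  [3,6]  [8,9]  [8,12]  [14,15]  [18,20]  [19,21]  [17,22]  [24,25]  [23,26]  [22,27]
[0,2] uncovered → point at 2; [3,6] uncovered → point at 6; [8,9] uncovered → point at 9; [14,15] uncovered → point at 15; [18,20] uncovered → point at 20; [24,25] uncovered → point at 25.
Points: 2, 6, 9, 15, 20, 25 (6 total).

6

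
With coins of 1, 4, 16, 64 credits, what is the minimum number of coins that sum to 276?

276 = 4×64 + 1×16 + 1×4
Total coins = 4 + 1 + 1 = 6

6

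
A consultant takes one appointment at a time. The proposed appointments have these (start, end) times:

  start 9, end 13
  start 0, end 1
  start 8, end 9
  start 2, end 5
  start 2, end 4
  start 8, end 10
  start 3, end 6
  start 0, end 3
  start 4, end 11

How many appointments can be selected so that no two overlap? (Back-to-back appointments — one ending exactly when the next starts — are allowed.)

Order by finish time; keep every interval that doesn't clash with the previous kept one.
Sorted by end: (0,1)  (0,3)  (2,4)  (2,5)  (3,6)  (8,9)  (8,10)  (4,11)  (9,13)
take (0,1); skip (0,3); take (2,4); skip (2,5); take (8,9); take (9,13).
Selected 4 appointments.

4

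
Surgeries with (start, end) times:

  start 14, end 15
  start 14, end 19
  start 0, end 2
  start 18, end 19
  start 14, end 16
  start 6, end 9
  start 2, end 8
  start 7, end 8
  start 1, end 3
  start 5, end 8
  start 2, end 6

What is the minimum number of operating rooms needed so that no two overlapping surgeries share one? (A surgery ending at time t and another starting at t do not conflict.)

The answer is the maximum number of intervals overlapping at any instant.
Events (time:±→running): 0:+→1 1:+→2 2:-→1 2:+→2 2:+→3 3:-→2 5:+→3 6:-→2 6:+→3 7:+→4 … peak 4.

4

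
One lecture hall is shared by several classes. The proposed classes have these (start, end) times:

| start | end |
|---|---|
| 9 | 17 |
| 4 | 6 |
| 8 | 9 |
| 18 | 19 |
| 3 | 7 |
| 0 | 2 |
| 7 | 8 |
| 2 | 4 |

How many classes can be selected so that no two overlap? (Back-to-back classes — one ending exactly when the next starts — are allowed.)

Order by finish time; keep every interval that doesn't clash with the previous kept one.
Sorted by end: (0,2)  (2,4)  (4,6)  (3,7)  (7,8)  (8,9)  (9,17)  (18,19)
take (0,2); take (2,4); take (4,6); take (7,8); take (8,9); take (9,17); take (18,19).
Selected 7 classes.

7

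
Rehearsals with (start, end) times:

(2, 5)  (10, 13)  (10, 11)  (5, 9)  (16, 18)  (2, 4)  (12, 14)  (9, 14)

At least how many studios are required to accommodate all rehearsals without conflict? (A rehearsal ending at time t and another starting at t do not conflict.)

3

starts: [2, 2, 5, 9, 10, 10, 12, 16]
ends:   [4, 5, 9, 11, 13, 14, 14, 18]
s2→1 s2→2 e4→1 e5→0 s5→1 e9→0 s9→1 s10→2 s10→3  — peak 3.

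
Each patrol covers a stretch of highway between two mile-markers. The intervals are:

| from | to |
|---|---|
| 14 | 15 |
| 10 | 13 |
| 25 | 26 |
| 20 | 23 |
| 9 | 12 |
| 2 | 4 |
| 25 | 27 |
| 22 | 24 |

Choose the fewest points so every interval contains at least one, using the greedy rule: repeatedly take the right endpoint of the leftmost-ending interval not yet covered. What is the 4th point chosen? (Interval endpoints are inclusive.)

Sort by right endpoint; whenever an interval is uncovered, place a point at its right end.
Sorted: [2,4] [9,12] [10,13] [14,15] [20,23] [22,24] [25,26] [25,27]
{[2,4]} hit by 4; {[9,12],[10,13]} hit by 12; {[14,15]} hit by 15; {[20,23],[22,24]} hit by 23; {[25,26],[25,27]} hit by 26.
Points: 4, 12, 15, 23, 26 (5 total).

23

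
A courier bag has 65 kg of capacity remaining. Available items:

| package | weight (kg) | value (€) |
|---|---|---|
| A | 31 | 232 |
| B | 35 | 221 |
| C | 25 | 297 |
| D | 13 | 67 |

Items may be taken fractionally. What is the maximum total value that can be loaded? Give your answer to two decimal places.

585.83

Sort by value per unit weight and fill in that order.
Order: C (297/25=11.88) > A (232/31=7.48) > B (221/35=6.31) > D (67/13=5.15)
Fill: take C (25 @ 297) → take A (31 @ 232) → take 9/35 of B → 56.83; 65/65 used.
Total value = 585.83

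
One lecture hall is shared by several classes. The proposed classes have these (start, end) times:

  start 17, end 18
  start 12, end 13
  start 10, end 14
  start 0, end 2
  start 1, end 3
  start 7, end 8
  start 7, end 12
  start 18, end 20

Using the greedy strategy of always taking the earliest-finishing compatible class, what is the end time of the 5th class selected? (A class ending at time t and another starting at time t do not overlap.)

By end time: (0,2), (1,3), (7,8), (7,12), (12,13), (10,14), (17,18), (18,20).
Pick (0,2); next start ≥ 2 → (7,8); next start ≥ 8 → (12,13); next start ≥ 13 → (17,18); next start ≥ 18 → (18,20).
Selected: (0,2) (7,8) (12,13) (17,18) (18,20)

20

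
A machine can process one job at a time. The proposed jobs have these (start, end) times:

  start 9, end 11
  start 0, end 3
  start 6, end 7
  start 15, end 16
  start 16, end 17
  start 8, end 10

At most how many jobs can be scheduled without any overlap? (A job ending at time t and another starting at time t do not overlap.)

5

Order by finish time; keep every interval that doesn't clash with the previous kept one.
Sorted by end: (0,3)  (6,7)  (8,10)  (9,11)  (15,16)  (16,17)
take (0,3); take (6,7); take (8,10); skip (9,11); take (15,16); take (16,17).
Selected 5 jobs.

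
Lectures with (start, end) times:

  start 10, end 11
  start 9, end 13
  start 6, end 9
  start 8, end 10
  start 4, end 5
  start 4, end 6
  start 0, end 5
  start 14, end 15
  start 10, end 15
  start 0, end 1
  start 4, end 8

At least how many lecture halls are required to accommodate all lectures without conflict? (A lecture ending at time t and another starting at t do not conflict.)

4

Count concurrent intervals with a sweep; the peak is the room count.
starts: [0, 0, 4, 4, 4, 6, 8, 9, 10, 10, 14]
ends:   [1, 5, 5, 6, 8, 9, 10, 11, 13, 15, 15]
s0→1 s0→2 e1→1 s4→2 s4→3 s4→4  — peak 4.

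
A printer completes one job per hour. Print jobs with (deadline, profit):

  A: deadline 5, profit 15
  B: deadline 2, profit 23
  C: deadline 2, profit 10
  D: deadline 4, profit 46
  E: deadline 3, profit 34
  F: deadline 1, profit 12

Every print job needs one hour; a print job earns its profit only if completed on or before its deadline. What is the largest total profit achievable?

Take jobs in profit order; each goes to the latest open slot no later than its deadline.
Profit order: D=46 E=34 B=23 A=15 F=12 C=10
Assign: D→slot 4, E→slot 3, B→slot 2, A→slot 5, F→slot 1, C skipped.
Slots: [1:F] [2:B] [3:E] [4:D] [5:A]
Profit = 12 + 23 + 34 + 46 + 15 = 130

130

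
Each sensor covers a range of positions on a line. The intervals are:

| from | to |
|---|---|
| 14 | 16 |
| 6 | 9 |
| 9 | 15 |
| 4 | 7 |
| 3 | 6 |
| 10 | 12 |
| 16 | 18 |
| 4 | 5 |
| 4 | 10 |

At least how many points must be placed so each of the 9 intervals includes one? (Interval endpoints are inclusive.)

4

Sort by right endpoint; whenever an interval is uncovered, place a point at its right end.
Sorted: [4,5] [3,6] [4,7] [6,9] [4,10] [10,12] [9,15] [14,16] [16,18]
{[4,5],[3,6],[4,7]} hit by 5; {[6,9],[4,10]} hit by 9; {[10,12],[9,15]} hit by 12; {[14,16],[16,18]} hit by 16.
Points: 5, 9, 12, 16 (4 total).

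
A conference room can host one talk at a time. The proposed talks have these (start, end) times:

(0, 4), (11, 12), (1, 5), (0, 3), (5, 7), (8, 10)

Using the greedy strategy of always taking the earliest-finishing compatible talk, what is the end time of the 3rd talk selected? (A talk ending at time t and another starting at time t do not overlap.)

Sort by end time and greedily take each interval whose start is ≥ the last chosen end.
By end time: (0,3), (0,4), (1,5), (5,7), (8,10), (11,12).
Pick (0,3); next start ≥ 3 → (5,7); next start ≥ 7 → (8,10); next start ≥ 10 → (11,12).
Selected: (0,3) (5,7) (8,10) (11,12)

10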